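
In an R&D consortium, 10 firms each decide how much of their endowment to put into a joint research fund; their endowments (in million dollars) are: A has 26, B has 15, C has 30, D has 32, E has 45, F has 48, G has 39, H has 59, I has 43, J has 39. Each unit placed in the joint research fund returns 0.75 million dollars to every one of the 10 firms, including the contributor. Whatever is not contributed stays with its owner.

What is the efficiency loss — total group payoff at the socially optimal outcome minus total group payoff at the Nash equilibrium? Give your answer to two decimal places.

2444.00 million dollars

The private return per contributed unit is 0.75 < 1 for everyone, so the Nash equilibrium is zero contribution and the group total is Σ E_j = 26 + 15 + 30 + 32 + 45 + 48 + 39 + 59 + 43 + 39 = 376.
Each contributed unit returns 7.500 to the group, so the social optimum is full contribution by everyone: group total = 7.500 × 376 = 2820.00.
Efficiency loss = (7.500 − 1) × 376 = 2444.00.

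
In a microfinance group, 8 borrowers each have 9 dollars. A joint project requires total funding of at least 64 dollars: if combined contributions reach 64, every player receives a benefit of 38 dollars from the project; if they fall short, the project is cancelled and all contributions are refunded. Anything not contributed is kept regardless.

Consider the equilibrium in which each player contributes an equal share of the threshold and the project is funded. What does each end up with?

39 dollars

Equal share of the threshold: 64/8 = 8.
At this profile no one gains by cutting their contribution: any cut drops the total below 64, the project is cancelled, contributions are refunded, and the deviator ends with 9, which is less than 9 − 8 + 38 = 39. Contributing more than 8 just wastes the excess. So contributing exactly 8 is a best response.
Each player's payoff: 9 − 8 + 38 = 39.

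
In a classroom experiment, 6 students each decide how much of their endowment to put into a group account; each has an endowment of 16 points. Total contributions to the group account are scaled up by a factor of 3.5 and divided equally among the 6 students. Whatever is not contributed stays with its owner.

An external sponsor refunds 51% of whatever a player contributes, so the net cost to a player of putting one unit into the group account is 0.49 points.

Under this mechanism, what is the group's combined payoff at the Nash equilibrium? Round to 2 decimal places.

With the mechanism, a contributed unit returns (3.5/6) / 0.49 = 1.1905 per unit of net cost to the contributor — now above 1 — so contributing fully is weakly dominant for every player.
So the Nash equilibrium is full contribution by all 6; the group earns 6 × (16 × 0.51 + 3.5 × 16) = 384.96.

384.96 points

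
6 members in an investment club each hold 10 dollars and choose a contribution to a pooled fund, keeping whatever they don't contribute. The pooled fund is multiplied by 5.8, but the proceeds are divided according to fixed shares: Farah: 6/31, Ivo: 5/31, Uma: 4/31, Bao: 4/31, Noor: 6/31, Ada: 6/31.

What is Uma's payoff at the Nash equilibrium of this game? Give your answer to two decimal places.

A player with share s gets back 5.8·s per unit contributed, so full contribution is dominant for anyone with s > 1/5.8 = 0.1724 and zero contribution is dominant for anyone below.
The shares above 0.1724 belong to Farah, Noor and Ada, contributing 10 each; the remaining 3 contribute 0. Total contributed: 30.
Uma keeps 10 and receives 5.8 × 30 × 4/31 = 22.45 from the pooled fund, for a payoff of 32.45.

32.45 dollars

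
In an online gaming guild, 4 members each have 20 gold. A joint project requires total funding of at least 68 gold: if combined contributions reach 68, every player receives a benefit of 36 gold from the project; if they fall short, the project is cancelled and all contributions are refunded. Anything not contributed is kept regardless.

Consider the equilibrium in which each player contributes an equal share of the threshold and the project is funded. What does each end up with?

Equal share of the threshold: 68/4 = 17.
At this profile no one gains by cutting their contribution: any cut drops the total below 68, the project is cancelled, contributions are refunded, and the deviator ends with 20, which is less than 20 − 17 + 36 = 39. Contributing more than 17 just wastes the excess. So contributing exactly 17 is a best response.
Each player's payoff: 20 − 17 + 36 = 39.

39 gold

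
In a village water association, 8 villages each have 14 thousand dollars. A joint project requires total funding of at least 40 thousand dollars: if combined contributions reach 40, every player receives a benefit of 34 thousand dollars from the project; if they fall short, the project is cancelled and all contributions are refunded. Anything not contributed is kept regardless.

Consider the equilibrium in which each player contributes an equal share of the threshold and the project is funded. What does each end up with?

Equal share of the threshold: 40/8 = 5.
At this profile no one gains by cutting their contribution: any cut drops the total below 40, the project is cancelled, contributions are refunded, and the deviator ends with 14, which is less than 14 − 5 + 34 = 43. Contributing more than 5 just wastes the excess. So contributing exactly 5 is a best response.
Each player's payoff: 14 − 5 + 34 = 43.

43 thousand dollars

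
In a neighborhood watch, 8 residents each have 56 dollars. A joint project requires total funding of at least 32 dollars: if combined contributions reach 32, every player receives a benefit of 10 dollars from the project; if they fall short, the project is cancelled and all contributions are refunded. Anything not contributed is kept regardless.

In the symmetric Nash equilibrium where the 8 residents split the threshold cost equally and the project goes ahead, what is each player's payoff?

62 dollars

Equal share of the threshold: 32/8 = 4.
At this profile no one gains by cutting their contribution: any cut drops the total below 32, the project is cancelled, contributions are refunded, and the deviator ends with 56, which is less than 56 − 4 + 10 = 62. Contributing more than 4 just wastes the excess. So contributing exactly 4 is a best response.
Each player's payoff: 56 − 4 + 10 = 62.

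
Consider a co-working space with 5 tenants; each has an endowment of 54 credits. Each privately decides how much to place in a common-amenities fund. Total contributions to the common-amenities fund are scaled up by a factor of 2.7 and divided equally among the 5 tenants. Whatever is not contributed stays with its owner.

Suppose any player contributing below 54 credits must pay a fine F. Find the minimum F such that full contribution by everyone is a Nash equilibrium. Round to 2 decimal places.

24.84 credits

Given the others contribute fully, the best deviation is to contribute 0 (any partial contribution still incurs the fine and gives up units whose private return 0.5400 is below 1).
Deviating from 54 to 0 saves 54 credits but forfeits the deviator's share of the drop in the common-amenities fund: 2.7/5 × 54 = 29.16.
So the deviation gain is 54 − 29.16 = 24.84, and the fine must be at least 24.84 credits to wipe it out.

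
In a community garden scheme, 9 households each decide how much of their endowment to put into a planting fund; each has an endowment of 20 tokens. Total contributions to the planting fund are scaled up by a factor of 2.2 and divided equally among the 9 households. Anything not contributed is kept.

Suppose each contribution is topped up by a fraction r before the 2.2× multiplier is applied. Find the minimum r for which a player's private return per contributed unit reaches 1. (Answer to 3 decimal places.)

With matching at rate r, one contributed unit becomes (1 + r) in the planting fund and returns 2.2 × (1 + r) / 9 to the contributor.
Setting this equal to 1: 1 + r = 9/2.2 = 4.0909.
So the minimum matching rate is r = 4.0909 − 1 = 3.091.

3.091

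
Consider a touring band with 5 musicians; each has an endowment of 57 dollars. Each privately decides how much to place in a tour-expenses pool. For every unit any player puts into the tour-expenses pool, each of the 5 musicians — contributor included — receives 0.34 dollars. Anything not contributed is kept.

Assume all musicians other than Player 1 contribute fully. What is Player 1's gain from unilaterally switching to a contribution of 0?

Switching from a contribution of 57 to 0 lets Player 1 keep an extra 57 dollars, but lowers the tour-expenses pool by 57, which costs Player 1 their own share of that drop: 0.34 × 57 = 19.38.
Net gain = 57 − 19.38 = 37.62. The private return per contributed unit (0.34) is below 1, so free-riding is indeed the best response regardless of what the others do.

37.62 dollars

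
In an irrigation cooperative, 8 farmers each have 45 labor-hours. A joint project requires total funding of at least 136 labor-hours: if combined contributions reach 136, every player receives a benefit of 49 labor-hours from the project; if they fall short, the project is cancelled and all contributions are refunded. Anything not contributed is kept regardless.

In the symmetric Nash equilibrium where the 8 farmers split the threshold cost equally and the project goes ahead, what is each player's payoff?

77 labor-hours

Equal share of the threshold: 136/8 = 17.
At this profile no one gains by cutting their contribution: any cut drops the total below 136, the project is cancelled, contributions are refunded, and the deviator ends with 45, which is less than 45 − 17 + 49 = 77. Contributing more than 17 just wastes the excess. So contributing exactly 17 is a best response.
Each player's payoff: 45 − 17 + 49 = 77.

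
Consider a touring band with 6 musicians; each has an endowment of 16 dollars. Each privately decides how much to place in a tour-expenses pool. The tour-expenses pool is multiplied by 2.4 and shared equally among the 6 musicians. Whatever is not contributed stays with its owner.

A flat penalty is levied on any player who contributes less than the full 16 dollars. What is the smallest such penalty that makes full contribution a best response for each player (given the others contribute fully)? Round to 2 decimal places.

9.60 dollars

Given the others contribute fully, the best deviation is to contribute 0 (any partial contribution still incurs the fine and gives up units whose private return 0.4000 is below 1).
Deviating from 16 to 0 saves 16 dollars but forfeits the deviator's share of the drop in the tour-expenses pool: 2.4/6 × 16 = 6.40.
So the deviation gain is 16 − 6.40 = 9.60, and the fine must be at least 9.60 dollars to wipe it out.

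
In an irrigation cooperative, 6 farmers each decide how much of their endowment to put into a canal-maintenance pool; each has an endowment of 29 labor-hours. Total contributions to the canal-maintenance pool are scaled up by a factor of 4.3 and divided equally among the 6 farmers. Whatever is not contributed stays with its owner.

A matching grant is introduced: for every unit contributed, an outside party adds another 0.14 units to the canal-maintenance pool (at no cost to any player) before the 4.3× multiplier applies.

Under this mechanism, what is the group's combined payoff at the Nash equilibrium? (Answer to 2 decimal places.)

With the mechanism, a contributed unit returns 4.3 × 1.14 / 6 = 0.8170 per unit of net cost — still below 1 — so contributing 0 remains dominant for every player.
At the Nash equilibrium no one contributes; group total payoff = 6 × 29 = 174.

174.00 labor-hours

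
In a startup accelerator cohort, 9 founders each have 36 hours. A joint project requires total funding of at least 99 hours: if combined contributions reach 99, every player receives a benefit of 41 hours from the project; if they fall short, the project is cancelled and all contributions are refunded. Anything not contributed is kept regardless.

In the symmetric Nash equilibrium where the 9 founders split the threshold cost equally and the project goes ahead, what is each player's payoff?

Equal share of the threshold: 99/9 = 11.
At this profile no one gains by cutting their contribution: any cut drops the total below 99, the project is cancelled, contributions are refunded, and the deviator ends with 36, which is less than 36 − 11 + 41 = 66. Contributing more than 11 just wastes the excess. So contributing exactly 11 is a best response.
Each player's payoff: 36 − 11 + 41 = 66.

66 hours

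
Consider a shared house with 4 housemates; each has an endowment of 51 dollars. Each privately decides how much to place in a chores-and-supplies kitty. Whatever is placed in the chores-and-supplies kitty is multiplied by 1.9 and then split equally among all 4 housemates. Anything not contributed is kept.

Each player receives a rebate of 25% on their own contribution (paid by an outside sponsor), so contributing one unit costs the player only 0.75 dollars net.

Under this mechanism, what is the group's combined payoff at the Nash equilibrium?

The effective private return is (1.9/4) / 0.75 = 0.6333, which is still under 1, so the mechanism doesn't change anyone's dominant strategy: zero contribution.
At the Nash equilibrium no one contributes; group total payoff = 4 × 51 = 204.

204.00 dollars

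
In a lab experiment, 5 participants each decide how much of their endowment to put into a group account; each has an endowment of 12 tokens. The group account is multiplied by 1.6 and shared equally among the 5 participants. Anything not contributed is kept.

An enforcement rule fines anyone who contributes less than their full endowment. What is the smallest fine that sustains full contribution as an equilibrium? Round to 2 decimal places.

Given the others contribute fully, the best deviation is to contribute 0 (any partial contribution still incurs the fine and gives up units whose private return 0.3200 is below 1).
Deviating from 12 to 0 saves 12 tokens but forfeits the deviator's share of the drop in the group account: 1.6/5 × 12 = 3.84.
So the deviation gain is 12 − 3.84 = 8.16, and the fine must be at least 8.16 tokens to wipe it out.

8.16 tokens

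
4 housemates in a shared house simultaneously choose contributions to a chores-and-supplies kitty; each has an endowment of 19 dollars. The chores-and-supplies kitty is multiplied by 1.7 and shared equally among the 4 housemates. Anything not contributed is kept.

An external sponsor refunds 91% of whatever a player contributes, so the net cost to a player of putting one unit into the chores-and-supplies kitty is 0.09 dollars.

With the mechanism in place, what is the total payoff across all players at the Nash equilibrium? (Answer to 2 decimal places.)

Under the mechanism each unit contributed yields (1.7/4) / 0.09 = 4.7222 back to its contributor per unit of net cost, which exceeds 1, making full contribution the dominant choice for everyone.
So the Nash equilibrium is full contribution by all 4; the group earns 4 × (19 × 0.91 + 1.7 × 19) = 198.36.

198.36 dollars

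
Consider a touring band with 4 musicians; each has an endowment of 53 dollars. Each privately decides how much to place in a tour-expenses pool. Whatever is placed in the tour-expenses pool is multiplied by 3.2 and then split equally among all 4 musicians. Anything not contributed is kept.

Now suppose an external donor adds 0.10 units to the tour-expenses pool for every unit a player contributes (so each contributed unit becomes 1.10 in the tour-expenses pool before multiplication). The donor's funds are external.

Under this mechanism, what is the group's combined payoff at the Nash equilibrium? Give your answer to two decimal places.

With the mechanism, a contributed unit returns 3.2 × 1.10 / 4 = 0.8800 per unit of net cost — still below 1 — so contributing 0 remains dominant for every player.
Everyone keeps their endowment and the group total is 4 × 53 = 212.

212.00 dollars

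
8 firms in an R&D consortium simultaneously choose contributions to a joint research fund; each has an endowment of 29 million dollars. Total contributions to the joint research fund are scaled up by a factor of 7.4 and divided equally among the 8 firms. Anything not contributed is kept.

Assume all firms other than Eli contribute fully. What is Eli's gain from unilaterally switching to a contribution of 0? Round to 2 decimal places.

Switching from a contribution of 29 to 0 lets Eli keep an extra 29 million dollars, but lowers the joint research fund by 29, which costs Eli their own share of that drop: 7.4/8 × 29 = 26.82.
Net gain = 29 − 26.82 = 2.18. The private return per contributed unit (0.9250) is below 1, so free-riding is indeed the best response regardless of what the others do.

2.18 million dollars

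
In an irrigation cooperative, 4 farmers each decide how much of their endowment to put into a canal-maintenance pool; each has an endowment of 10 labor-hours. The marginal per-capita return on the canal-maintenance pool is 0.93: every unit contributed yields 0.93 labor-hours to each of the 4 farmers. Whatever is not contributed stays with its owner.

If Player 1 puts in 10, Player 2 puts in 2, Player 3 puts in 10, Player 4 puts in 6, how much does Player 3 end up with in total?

Total contributed: 10 + 2 + 10 + 6 = 28.
Each receives 0.93 × 28 = 26.04 from the canal-maintenance pool.
Player 3 keeps 10 − 10 = 0, so Player 3's payoff is 0 + 26.04 = 26.04.

26.04 labor-hours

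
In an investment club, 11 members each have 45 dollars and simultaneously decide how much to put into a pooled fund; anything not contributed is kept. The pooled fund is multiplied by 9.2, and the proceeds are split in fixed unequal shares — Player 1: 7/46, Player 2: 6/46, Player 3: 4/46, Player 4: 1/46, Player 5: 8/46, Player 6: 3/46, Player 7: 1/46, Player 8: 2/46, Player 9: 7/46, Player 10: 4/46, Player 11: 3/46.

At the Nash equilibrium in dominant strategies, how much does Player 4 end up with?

For player j, contributing a unit is worthwhile iff 9.2 × (j's share) ≥ 1, i.e. iff j's share is at least 0.1087.
The shares above 0.1087 belong to Player 1, Player 2, Player 5 and Player 9, contributing 45 each; the remaining 7 contribute 0. Total contributed: 180.
Player 4 keeps 45 and receives 9.2 × 180 × 1/46 = 36.00 from the pooled fund, for a payoff of 81.00.

81.00 dollars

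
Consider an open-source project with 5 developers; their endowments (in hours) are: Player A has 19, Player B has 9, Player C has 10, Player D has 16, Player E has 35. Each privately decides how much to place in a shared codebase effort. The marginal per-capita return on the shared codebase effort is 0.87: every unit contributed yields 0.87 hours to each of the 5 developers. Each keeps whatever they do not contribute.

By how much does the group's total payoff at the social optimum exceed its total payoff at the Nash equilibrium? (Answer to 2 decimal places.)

The private return per contributed unit is 0.87 < 1 for everyone, so the Nash equilibrium is zero contribution and the group total is Σ E_j = 19 + 9 + 10 + 16 + 35 = 89.
Each contributed unit returns 4.350 to the group, so the social optimum is full contribution by everyone: group total = 4.350 × 89 = 387.15.
Efficiency loss = (4.350 − 1) × 89 = 298.15.

298.15 hours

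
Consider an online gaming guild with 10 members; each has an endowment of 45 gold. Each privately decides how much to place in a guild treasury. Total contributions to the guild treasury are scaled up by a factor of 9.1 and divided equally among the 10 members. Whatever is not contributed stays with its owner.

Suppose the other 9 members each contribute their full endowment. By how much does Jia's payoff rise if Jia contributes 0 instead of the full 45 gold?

4.05 gold

Switching from a contribution of 45 to 0 lets Jia keep an extra 45 gold, but lowers the guild treasury by 45, which costs Jia their own share of that drop: 9.1/10 × 45 = 40.95.
Net gain = 45 − 40.95 = 4.05. The private return per contributed unit (0.9100) is below 1, so free-riding is indeed the best response regardless of what the others do.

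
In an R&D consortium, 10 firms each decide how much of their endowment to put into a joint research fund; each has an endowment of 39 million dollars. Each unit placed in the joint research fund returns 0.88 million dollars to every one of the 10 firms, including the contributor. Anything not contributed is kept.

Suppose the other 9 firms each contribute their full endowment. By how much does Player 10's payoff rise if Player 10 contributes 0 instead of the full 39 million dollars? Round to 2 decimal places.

4.68 million dollars

Switching from a contribution of 39 to 0 lets Player 10 keep an extra 39 million dollars, but lowers the joint research fund by 39, which costs Player 10 their own share of that drop: 0.88 × 39 = 34.32.
Net gain = 39 − 34.32 = 4.68. The private return per contributed unit (0.88) is below 1, so free-riding is indeed the best response regardless of what the others do.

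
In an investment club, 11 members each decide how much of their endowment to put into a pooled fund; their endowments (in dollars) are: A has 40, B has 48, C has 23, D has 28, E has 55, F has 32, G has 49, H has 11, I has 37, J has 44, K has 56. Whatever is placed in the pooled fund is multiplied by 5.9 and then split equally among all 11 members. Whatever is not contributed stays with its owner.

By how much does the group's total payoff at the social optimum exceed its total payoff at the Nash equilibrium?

The private return per contributed unit is 5.9/11 = 0.5364 < 1 for every player regardless of endowment, so the Nash equilibrium is zero contribution and the group total is Σ E_j = 40 + 48 + 23 + 28 + 55 + 32 + 49 + 11 + 37 + 44 + 56 = 423.
Each contributed unit returns 5.900 to the group, so the social optimum is full contribution by everyone: group total = 5.900 × 423 = 2495.70.
Efficiency loss = (5.900 − 1) × 423 = 2072.70.

2072.70 dollars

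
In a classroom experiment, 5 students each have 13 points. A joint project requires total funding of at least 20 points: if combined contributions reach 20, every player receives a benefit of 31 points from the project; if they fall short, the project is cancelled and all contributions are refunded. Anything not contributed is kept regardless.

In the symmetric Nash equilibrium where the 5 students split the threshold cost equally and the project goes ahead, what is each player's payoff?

Equal share of the threshold: 20/5 = 4.
At this profile no one gains by cutting their contribution: any cut drops the total below 20, the project is cancelled, contributions are refunded, and the deviator ends with 13, which is less than 13 − 4 + 31 = 40. Contributing more than 4 just wastes the excess. So contributing exactly 4 is a best response.
Each player's payoff: 13 − 4 + 31 = 40.

40 points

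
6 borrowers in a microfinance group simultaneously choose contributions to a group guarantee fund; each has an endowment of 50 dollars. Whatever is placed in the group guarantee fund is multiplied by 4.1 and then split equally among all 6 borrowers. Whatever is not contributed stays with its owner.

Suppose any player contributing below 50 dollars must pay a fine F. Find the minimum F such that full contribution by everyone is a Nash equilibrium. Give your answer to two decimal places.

Given the others contribute fully, the best deviation is to contribute 0 (any partial contribution still incurs the fine and gives up units whose private return 0.6833 is below 1).
Deviating from 50 to 0 saves 50 dollars but forfeits the deviator's share of the drop in the group guarantee fund: 4.1/6 × 50 = 34.17.
So the deviation gain is 50 − 34.17 = 15.83, and the fine must be at least 15.83 dollars to wipe it out.

15.83 dollars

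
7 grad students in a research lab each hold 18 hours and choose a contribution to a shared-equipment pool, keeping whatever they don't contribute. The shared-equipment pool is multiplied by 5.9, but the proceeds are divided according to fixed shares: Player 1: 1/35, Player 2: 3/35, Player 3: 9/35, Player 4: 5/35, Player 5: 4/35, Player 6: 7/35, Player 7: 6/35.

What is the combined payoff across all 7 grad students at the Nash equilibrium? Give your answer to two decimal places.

390.60 hours

For player j, contributing a unit is worthwhile iff 5.9 × (j's share) ≥ 1, i.e. iff j's share is at least 0.1695.
Player 3, Player 6 and Player 7 clear that bar, contributing 18 each; the remaining 4 contribute 0. Total contributed: 54.
The shared-equipment pool pays out 5.9 × 54 = 318.60 in total (split across the unequal shares, but the aggregate is all that matters for the group sum).
The 4 free-riders keep 18 each, adding 72. Group total = 72 + 318.60 = 390.60.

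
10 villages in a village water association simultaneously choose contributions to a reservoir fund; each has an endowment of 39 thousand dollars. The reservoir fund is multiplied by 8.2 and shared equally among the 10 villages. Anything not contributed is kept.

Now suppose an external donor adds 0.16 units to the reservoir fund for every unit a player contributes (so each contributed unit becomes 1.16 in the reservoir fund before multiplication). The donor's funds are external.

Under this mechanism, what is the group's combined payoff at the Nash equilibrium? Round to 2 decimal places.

Even with the mechanism, each unit contributed returns only 8.2 × 1.16 / 10 = 0.9512 per unit of net cost, so contributing nothing is still dominant.
Everyone keeps their endowment and the group total is 10 × 39 = 390.

390.00 thousand dollars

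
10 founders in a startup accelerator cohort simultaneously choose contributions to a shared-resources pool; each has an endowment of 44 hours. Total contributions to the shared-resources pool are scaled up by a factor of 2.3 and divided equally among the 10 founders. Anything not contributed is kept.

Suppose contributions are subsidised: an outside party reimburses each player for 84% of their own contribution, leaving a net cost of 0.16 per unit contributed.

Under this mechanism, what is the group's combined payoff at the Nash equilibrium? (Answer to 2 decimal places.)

1381.60 hours

Under the mechanism each unit contributed yields (2.3/10) / 0.16 = 1.4375 back to its contributor per unit of net cost, which exceeds 1, making full contribution the dominant choice for everyone.
So the Nash equilibrium is full contribution by all 10; the group earns 10 × (44 × 0.84 + 2.3 × 44) = 1381.60.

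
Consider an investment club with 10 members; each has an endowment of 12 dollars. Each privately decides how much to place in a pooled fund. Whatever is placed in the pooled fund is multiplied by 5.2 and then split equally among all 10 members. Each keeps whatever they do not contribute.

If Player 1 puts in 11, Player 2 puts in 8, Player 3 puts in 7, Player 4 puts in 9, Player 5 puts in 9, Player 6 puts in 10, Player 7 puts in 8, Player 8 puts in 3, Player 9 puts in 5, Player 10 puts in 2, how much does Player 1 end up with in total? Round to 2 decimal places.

38.44 dollars

Total contributed: 11 + 8 + 7 + 9 + 9 + 10 + 8 + 3 + 5 + 2 = 72.
Each receives 5.2 × 72 / 10 = 37.44 from the pooled fund.
Player 1 keeps 12 − 11 = 1, so Player 1's payoff is 1 + 37.44 = 38.44.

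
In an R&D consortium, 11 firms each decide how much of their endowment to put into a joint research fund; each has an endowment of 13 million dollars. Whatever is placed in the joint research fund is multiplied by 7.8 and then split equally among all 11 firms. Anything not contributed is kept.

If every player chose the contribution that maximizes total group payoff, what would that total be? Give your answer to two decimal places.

Each contributed unit returns 7.800 to the group as a whole (0.7091 to each of 11 players), which exceeds 1, so the social optimum is full contribution: group total = 7.800 × 143 = 1115.40.

1115.40 million dollars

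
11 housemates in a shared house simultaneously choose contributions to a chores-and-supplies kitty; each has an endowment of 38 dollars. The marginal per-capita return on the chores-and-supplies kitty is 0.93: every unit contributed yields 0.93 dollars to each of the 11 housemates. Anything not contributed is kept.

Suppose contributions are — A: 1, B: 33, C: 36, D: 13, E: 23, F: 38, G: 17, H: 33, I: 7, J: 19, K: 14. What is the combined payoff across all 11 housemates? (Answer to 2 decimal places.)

2577.82 dollars

Total contributed: 1 + 33 + 36 + 13 + 23 + 38 + 17 + 33 + 7 + 19 + 14 = 234; total kept: 11 × 38 − 234 = 184.
The chores-and-supplies kitty pays out 0.93 × 11 × 234 = 2393.82 in aggregate.
Group total = 184 + 2393.82 = 2577.82.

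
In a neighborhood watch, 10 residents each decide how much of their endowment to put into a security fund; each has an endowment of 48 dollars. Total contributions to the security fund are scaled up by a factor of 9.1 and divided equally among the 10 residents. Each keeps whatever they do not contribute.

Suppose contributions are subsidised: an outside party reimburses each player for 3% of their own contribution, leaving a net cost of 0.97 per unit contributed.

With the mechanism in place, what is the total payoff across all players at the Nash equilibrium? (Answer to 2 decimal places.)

480.00 dollars

Even with the mechanism, each unit contributed returns only (9.1/10) / 0.97 = 0.9381 per unit of net cost, so contributing nothing is still dominant.
Everyone keeps their endowment and the group total is 10 × 48 = 480.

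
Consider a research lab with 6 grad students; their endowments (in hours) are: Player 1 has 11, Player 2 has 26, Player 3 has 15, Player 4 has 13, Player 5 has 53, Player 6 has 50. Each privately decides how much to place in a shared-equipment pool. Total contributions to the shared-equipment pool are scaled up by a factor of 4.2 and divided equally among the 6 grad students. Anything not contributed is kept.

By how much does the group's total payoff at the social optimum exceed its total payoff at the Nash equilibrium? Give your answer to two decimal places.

The private return per contributed unit is 4.2/6 = 0.7000 < 1 for every player regardless of endowment, so the Nash equilibrium is zero contribution and the group total is Σ E_j = 11 + 26 + 15 + 13 + 53 + 50 = 168.
Each contributed unit returns 4.200 to the group, so the social optimum is full contribution by everyone: group total = 4.200 × 168 = 705.60.
Efficiency loss = (4.200 − 1) × 168 = 537.60.

537.60 hours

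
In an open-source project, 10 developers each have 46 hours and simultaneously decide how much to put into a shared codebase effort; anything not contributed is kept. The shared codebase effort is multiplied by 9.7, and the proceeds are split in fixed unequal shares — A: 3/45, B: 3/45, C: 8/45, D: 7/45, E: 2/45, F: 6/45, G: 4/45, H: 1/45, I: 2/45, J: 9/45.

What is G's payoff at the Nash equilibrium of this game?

204.65 hours

A player with share s gets back 9.7·s per unit contributed, so full contribution is dominant for anyone with s > 1/9.7 = 0.1031 and zero contribution is dominant for anyone below.
C, D, F and J clear that bar, contributing 46 each; the remaining 6 contribute 0. Total contributed: 184.
G keeps 46 and receives 9.7 × 184 × 4/45 = 158.65 from the shared codebase effort, for a payoff of 204.65.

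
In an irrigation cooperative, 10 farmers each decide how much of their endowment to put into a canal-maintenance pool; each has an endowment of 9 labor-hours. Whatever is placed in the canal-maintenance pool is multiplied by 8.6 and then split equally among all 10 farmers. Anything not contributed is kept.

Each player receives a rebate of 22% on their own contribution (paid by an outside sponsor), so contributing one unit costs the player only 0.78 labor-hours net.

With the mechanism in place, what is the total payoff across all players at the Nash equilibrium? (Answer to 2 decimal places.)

The effective private return per unit is now (8.6/10) / 0.78 = 1.1026 > 1, so every player's dominant strategy flips to full contribution.
So the Nash equilibrium is full contribution by all 10; the group earns 10 × (9 × 0.22 + 8.6 × 9) = 793.80.

793.80 labor-hours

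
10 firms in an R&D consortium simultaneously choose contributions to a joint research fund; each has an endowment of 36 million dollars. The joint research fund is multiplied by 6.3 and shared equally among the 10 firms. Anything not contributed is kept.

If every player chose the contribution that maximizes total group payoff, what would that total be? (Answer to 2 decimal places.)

Each contributed unit returns 6.300 to the group as a whole (0.6300 to each of 10 players), which exceeds 1, so the social optimum is full contribution: group total = 6.300 × 360 = 2268.00.

2268.00 million dollars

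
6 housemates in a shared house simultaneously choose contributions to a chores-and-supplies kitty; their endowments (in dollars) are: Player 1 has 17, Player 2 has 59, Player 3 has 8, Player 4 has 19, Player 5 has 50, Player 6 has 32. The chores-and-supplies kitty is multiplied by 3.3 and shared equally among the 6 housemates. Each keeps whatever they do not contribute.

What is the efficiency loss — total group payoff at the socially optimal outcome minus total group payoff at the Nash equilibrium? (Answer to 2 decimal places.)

425.50 dollars

The private return per contributed unit is 3.3/6 = 0.5500 < 1 for every player regardless of endowment, so the Nash equilibrium is zero contribution and the group total is Σ E_j = 17 + 59 + 8 + 19 + 50 + 32 = 185.
Each contributed unit returns 3.300 to the group, so the social optimum is full contribution by everyone: group total = 3.300 × 185 = 610.50.
Efficiency loss = (3.300 − 1) × 185 = 425.50.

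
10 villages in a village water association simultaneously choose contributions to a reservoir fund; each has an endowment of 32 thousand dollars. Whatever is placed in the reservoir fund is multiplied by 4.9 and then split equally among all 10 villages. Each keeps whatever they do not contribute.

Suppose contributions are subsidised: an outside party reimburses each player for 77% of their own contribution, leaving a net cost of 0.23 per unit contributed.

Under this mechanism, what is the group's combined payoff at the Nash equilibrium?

With the mechanism, a contributed unit returns (4.9/10) / 0.23 = 2.1304 per unit of net cost to the contributor — now above 1 — so contributing fully is weakly dominant for every player.
So the Nash equilibrium is full contribution by all 10; the group earns 10 × (32 × 0.77 + 4.9 × 32) = 1814.40.

1814.40 thousand dollars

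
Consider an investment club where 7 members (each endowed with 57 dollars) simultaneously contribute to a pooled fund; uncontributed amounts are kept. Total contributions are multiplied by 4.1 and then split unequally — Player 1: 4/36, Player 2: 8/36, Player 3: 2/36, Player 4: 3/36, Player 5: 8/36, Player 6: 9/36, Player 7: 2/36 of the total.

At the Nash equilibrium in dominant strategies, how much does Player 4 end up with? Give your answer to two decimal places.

76.48 dollars

Each unit j contributes comes back to j as 4.1 × (j's share), so j prefers to contribute only if that share exceeds 1/4.1 = 0.2439; otherwise keeping the unit dominates.
Only Player 6 (9/36) clears that bar, contributing 57; the remaining 6 contribute 0. Total contributed: 57.
Player 4 keeps 57 and receives 4.1 × 57 × 3/36 = 19.48 from the pooled fund, for a payoff of 76.48.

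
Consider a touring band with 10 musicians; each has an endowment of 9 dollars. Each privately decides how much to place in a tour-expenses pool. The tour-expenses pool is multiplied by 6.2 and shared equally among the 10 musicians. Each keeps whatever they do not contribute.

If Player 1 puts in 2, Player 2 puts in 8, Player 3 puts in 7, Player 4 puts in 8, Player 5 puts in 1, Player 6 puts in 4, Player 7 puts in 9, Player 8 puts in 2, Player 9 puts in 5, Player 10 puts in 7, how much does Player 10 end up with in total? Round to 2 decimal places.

Total contributed: 2 + 8 + 7 + 8 + 1 + 4 + 9 + 2 + 5 + 7 = 53.
Each receives 6.2 × 53 / 10 = 32.86 from the tour-expenses pool.
Player 10 keeps 9 − 7 = 2, so Player 10's payoff is 2 + 32.86 = 34.86.

34.86 dollars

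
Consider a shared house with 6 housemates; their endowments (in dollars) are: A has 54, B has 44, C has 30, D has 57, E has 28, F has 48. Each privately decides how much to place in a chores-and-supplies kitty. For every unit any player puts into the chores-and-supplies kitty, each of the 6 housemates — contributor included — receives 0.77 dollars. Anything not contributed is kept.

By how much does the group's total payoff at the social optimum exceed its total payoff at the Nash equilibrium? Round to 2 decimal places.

The private return per contributed unit is 0.77 < 1 for everyone, so the Nash equilibrium is zero contribution and the group total is Σ E_j = 54 + 44 + 30 + 57 + 28 + 48 = 261.
Each contributed unit returns 4.620 to the group, so the social optimum is full contribution by everyone: group total = 4.620 × 261 = 1205.82.
Efficiency loss = (4.620 − 1) × 261 = 944.82.

944.82 dollars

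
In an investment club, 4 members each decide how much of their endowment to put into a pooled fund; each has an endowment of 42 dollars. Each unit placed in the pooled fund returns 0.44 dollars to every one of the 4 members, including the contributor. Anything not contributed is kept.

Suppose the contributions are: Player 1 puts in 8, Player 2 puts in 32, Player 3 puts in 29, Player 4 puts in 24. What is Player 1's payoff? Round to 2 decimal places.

Total contributed: 8 + 32 + 29 + 24 = 93.
Each receives 0.44 × 93 = 40.92 from the pooled fund.
Player 1 keeps 42 − 8 = 34, so Player 1's payoff is 34 + 40.92 = 74.92.

74.92 dollars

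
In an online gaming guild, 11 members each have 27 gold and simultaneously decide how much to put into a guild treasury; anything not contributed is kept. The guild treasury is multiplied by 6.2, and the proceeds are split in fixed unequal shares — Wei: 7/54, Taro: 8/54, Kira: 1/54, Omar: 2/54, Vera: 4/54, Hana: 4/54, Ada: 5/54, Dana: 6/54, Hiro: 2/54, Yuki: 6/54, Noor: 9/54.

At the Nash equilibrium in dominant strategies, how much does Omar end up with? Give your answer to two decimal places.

Player j's private return per contributed unit is 6.2 × (j's share). Contributing is weakly dominant for j when that share is at least 1/6.2 = 0.1613, and contributing 0 is dominant otherwise.
Only Noor (9/54) clears that bar, contributing 27; the remaining 10 contribute 0. Total contributed: 27.
Omar keeps 27 and receives 6.2 × 27 × 2/54 = 6.20 from the guild treasury, for a payoff of 33.20.

33.20 gold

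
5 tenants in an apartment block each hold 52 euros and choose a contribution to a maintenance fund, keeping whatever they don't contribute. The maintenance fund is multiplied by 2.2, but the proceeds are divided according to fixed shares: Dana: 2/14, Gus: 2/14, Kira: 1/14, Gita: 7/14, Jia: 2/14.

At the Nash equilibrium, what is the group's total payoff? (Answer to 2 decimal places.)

For player j, contributing a unit is worthwhile iff 2.2 × (j's share) ≥ 1, i.e. iff j's share is at least 0.4545.
Gita alone (share 7/14) is above the threshold, contributing 52; the remaining 4 contribute 0. Total contributed: 52.
The maintenance fund pays out 2.2 × 52 = 114.40 in total (split across the unequal shares, but the aggregate is all that matters for the group sum).
The 4 free-riders keep 52 each, adding 208. Group total = 208 + 114.40 = 322.40.

322.40 euros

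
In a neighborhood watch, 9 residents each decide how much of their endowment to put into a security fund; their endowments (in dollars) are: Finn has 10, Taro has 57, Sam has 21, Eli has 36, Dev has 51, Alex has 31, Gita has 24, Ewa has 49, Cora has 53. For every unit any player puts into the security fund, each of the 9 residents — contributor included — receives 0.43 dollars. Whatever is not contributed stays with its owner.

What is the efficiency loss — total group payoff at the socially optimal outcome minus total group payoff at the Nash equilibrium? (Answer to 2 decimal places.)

The private return per contributed unit is 0.43 < 1 for everyone, so the Nash equilibrium is zero contribution and the group total is Σ E_j = 10 + 57 + 21 + 36 + 51 + 31 + 24 + 49 + 53 = 332.
Each contributed unit returns 3.870 to the group, so the social optimum is full contribution by everyone: group total = 3.870 × 332 = 1284.84.
Efficiency loss = (3.870 − 1) × 332 = 952.84.

952.84 dollars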